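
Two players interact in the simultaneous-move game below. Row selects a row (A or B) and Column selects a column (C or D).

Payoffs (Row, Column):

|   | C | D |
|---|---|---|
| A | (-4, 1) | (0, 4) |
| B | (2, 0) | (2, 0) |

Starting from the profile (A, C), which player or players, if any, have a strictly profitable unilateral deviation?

Row at (A, C) earns -4; deviating to B yields 2 — a strict improvement.
Column earns 1; deviating to D yields 4 — a strict improvement.
Both Row and Column have strictly profitable deviations.

Both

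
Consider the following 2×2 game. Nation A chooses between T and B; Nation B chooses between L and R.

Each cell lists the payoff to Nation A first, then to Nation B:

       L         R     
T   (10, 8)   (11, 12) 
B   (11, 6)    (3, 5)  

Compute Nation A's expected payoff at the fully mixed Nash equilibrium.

First find q, the probability Nation B plays L, from Nation A's indifference between T and B: 10q + 11(1−q) = 11q + 3(1−q), giving q = 8/9.
Since Nation A is indifferent in equilibrium, Nation A's expected payoff equals the payoff from either row against (8/9, 1/9). Using T: 10(8/9) + 11(1/9) = 91/9.

91/9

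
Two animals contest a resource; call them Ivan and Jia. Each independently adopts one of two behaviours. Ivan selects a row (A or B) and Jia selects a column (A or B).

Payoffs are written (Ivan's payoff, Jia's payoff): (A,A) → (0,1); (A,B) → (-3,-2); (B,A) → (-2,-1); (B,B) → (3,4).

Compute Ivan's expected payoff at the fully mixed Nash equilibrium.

-3/4

First find q, the probability Jia plays A, from Ivan's indifference between A and B: −3(1−q) = −2q + 3(1−q), giving q = 3/4.
Since Ivan is indifferent in equilibrium, Ivan's expected payoff equals the payoff from either row against (3/4, 1/4). Using A: −3(1/4) = -3/4.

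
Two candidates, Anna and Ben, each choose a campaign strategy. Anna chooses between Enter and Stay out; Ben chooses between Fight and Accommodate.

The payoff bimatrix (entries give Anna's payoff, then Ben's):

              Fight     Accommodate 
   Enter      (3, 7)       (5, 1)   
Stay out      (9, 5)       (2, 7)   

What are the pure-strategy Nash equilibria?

none

(Enter, Fight): Anna prefers Stay out (9 > 3) — not an equilibrium.
(Enter, Accommodate): Ben prefers Fight (7 > 1) — not an equilibrium.
(Stay out, Fight): Ben prefers Accommodate (7 > 5) — not an equilibrium.
(Stay out, Accommodate): Anna prefers Enter (5 > 2) — not an equilibrium.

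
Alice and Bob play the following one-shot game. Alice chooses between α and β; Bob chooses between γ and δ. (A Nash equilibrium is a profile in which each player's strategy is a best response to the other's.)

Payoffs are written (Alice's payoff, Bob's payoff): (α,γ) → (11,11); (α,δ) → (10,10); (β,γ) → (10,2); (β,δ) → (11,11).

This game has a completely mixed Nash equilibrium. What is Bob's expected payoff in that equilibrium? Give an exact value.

First find x, the probability Alice plays α, from Bob's indifference between γ and δ: 11x + 2(1−x) = 10x + 11(1−x), giving x = 9/10.
Since Bob is indifferent in equilibrium, Bob's expected payoff equals the payoff from either column against (9/10, 1/10). Using γ: 11(9/10) + 2(1/10) = 101/10.

101/10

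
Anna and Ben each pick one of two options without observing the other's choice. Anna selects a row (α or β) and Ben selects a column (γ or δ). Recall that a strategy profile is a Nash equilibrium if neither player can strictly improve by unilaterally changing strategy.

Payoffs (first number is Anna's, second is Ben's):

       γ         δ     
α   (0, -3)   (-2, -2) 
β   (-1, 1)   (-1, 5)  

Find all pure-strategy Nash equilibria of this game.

(β, δ)

(α, γ): Ben prefers δ (-2 > -3) — not an equilibrium.
(α, δ): Anna prefers β (-1 > -2) — not an equilibrium.
(β, γ): Anna prefers α (0 > -1); Ben prefers δ (5 > 1) — not an equilibrium.
(β, δ): Anna gets -1 ≥ -2 from α, and Ben gets 5 ≥ 1 from γ — Nash equilibrium.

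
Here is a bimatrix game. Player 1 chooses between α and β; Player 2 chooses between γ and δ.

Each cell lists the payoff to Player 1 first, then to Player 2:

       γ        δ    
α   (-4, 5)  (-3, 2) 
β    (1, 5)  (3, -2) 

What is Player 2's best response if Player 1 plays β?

Against β, Player 2 earns 5 from γ and -2 from δ.
So γ is the best response.

γ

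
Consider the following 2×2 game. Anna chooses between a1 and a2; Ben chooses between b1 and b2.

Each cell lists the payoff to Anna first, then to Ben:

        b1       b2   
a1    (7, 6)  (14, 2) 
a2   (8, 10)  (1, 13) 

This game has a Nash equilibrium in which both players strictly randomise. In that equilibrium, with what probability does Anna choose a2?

4/7

Let r be the probability that Anna plays a1. In a completely mixed equilibrium, Ben must be indifferent between b1 and b2.
Ben's expected payoff from b1 is 6r + 10(1−r); from b2 it is 2r + 13(1−r).
Setting these equal: −4r + 10 = −11r + 13, so r = 3/7.
Therefore Anna plays a2 with probability 1 − 3/7 = 4/7.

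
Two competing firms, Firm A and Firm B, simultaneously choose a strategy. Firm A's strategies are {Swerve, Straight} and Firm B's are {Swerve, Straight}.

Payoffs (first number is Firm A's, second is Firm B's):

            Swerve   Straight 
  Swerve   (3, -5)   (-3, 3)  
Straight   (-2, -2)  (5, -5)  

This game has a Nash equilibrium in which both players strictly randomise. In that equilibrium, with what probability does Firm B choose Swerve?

Let y be the probability that Firm B plays Swerve. In a completely mixed equilibrium, Firm A must be indifferent between Swerve and Straight.
Firm A's expected payoff from Swerve is 3y − 3(1−y); from Straight it is −2y + 5(1−y).
Setting these equal: 6y − 3 = −7y + 5, so y = 8/13.

8/13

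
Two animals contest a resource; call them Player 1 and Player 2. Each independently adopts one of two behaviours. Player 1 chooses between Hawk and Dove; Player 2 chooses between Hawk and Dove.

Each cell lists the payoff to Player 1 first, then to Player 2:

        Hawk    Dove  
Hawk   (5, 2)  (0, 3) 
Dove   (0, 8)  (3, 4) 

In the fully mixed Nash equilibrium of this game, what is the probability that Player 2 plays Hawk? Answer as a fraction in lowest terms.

Let y be the probability that Player 2 plays Hawk. In a completely mixed equilibrium, Player 1 must be indifferent between Hawk and Dove.
Player 1's expected payoff from Hawk is 5y; from Dove it is 3(1−y).
Setting these equal: 5y = −3y + 3, so y = 3/8.

3/8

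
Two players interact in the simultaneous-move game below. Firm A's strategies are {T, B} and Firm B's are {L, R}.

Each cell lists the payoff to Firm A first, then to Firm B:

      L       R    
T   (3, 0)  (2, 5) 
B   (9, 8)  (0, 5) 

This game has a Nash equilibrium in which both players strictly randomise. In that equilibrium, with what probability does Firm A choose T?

3/8

Let x be the probability that Firm A plays T. In a completely mixed equilibrium, Firm B must be indifferent between L and R.
Firm B's expected payoff from L is 8(1−x); from R it is 5x + 5(1−x).
Setting these equal: −8x + 8 = 5, so x = 3/8.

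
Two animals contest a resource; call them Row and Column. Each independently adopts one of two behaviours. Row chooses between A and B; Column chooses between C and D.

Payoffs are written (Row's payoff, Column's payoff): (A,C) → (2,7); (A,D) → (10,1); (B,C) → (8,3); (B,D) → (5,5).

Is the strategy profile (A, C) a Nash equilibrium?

At (A, C), Row earns 2; switching to B would give 8, so Row would deviate.
Column earns 7; switching to D would give 1, so Column has no profitable deviation.
Since at least one player can profitably deviate, this is not a Nash equilibrium.

No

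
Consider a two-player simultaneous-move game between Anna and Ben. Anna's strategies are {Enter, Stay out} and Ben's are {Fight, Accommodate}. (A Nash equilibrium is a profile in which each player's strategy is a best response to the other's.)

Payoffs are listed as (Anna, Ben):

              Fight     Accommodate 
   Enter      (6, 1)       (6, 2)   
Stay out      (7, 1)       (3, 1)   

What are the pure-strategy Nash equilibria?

(Enter, Fight): Anna prefers Stay out (7 > 6); Ben prefers Accommodate (2 > 1) — not an equilibrium.
(Enter, Accommodate): Anna gets 6 ≥ 3 from Stay out, and Ben gets 2 ≥ 1 from Fight — Nash equilibrium.
(Stay out, Fight): Anna gets 7 ≥ 6 from Enter, and Ben gets 1 ≥ 1 from Accommodate — Nash equilibrium.
(Stay out, Accommodate): Anna prefers Enter (6 > 3) — not an equilibrium.

(Enter, Accommodate) and (Stay out, Fight)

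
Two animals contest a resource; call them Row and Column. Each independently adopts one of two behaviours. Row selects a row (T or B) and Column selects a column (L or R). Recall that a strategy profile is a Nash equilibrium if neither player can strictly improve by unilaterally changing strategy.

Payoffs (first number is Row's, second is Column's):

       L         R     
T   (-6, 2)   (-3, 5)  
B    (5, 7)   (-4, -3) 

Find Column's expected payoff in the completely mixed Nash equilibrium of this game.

41/13

First find x, the probability Row plays T, from Column's indifference between L and R: 2x + 7(1−x) = 5x − 3(1−x), giving x = 10/13.
Since Column is indifferent in equilibrium, Column's expected payoff equals the payoff from either column against (10/13, 3/13). Using L: 2(10/13) + 7(3/13) = 41/13.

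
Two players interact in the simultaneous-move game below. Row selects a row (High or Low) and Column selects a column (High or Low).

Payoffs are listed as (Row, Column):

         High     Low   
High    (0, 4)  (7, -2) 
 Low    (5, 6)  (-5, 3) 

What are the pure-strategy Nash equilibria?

(Low, High)

(High, High): Row prefers Low (5 > 0) — not an equilibrium.
(High, Low): Column prefers High (4 > -2) — not an equilibrium.
(Low, High): Row gets 5 ≥ 0 from High, and Column gets 6 ≥ 3 from Low — Nash equilibrium.
(Low, Low): Row prefers High (7 > -5); Column prefers High (6 > 3) — not an equilibrium.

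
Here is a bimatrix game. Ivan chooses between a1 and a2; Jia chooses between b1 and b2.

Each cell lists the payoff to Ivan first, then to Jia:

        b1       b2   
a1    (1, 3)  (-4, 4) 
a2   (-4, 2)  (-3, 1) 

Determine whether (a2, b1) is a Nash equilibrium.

No

At (a2, b1), Ivan earns -4; switching to a1 would give 1, so Ivan would deviate.
Jia earns 2; switching to b2 would give 1, so Jia has no profitable deviation.
Since at least one player can profitably deviate, this is not a Nash equilibrium.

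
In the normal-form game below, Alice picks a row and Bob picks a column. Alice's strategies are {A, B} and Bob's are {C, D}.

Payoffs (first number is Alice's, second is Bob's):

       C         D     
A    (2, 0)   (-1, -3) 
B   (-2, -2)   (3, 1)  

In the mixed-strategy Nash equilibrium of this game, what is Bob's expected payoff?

-1

First find p, the probability Alice plays A, from Bob's indifference between C and D: −2(1−p) = −3p + (1−p), giving p = 1/2.
Since Bob is indifferent in equilibrium, Bob's expected payoff equals the payoff from either column against (1/2, 1/2). Using C: −2(1/2) = -1.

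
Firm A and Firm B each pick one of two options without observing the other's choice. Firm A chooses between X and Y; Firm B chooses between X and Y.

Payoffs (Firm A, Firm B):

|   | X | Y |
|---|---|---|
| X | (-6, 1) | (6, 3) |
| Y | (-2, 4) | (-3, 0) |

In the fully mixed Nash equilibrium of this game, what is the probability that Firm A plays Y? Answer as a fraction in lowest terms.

1/3

Let r be the probability that Firm A plays X. In a completely mixed equilibrium, Firm B must be indifferent between X and Y.
Firm B's expected payoff from X is r + 4(1−r); from Y it is 3r.
Setting these equal: −3r + 4 = 3r, so r = 2/3.
Therefore Firm A plays Y with probability 1 − 2/3 = 1/3.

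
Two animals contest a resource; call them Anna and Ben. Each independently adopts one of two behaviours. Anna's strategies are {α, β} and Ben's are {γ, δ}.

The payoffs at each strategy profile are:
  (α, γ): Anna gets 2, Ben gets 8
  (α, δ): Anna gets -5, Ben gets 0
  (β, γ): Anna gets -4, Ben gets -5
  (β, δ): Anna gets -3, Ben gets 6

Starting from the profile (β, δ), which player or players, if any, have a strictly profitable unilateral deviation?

Anna at (β, δ) earns -3; deviating to α yields -5 — not better.
Ben earns 6; deviating to γ yields -5 — not better.
Neither player can strictly improve; the profile is a Nash equilibrium.

Neither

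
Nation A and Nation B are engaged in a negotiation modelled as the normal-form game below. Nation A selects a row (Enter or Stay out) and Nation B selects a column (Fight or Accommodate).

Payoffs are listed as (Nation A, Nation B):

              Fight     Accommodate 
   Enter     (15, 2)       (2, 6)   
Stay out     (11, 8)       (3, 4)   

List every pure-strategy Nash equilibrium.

none

(Enter, Fight): Nation B prefers Accommodate (6 > 2) — not an equilibrium.
(Enter, Accommodate): Nation A prefers Stay out (3 > 2) — not an equilibrium.
(Stay out, Fight): Nation A prefers Enter (15 > 11) — not an equilibrium.
(Stay out, Accommodate): Nation B prefers Fight (8 > 4) — not an equilibrium.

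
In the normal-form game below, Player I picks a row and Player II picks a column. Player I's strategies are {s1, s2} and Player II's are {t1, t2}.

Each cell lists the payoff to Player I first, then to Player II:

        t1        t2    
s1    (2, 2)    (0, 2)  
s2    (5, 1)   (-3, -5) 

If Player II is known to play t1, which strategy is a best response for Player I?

Against t1, Player I earns 2 from s1 and 5 from s2.
So s2 is the best response.

s2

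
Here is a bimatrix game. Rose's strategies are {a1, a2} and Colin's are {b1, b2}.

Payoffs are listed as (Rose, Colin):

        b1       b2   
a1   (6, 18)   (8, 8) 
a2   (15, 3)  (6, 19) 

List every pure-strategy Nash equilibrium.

none

(a1, b1): Rose prefers a2 (15 > 6) — not an equilibrium.
(a1, b2): Colin prefers b1 (18 > 8) — not an equilibrium.
(a2, b1): Colin prefers b2 (19 > 3) — not an equilibrium.
(a2, b2): Rose prefers a1 (8 > 6) — not an equilibrium.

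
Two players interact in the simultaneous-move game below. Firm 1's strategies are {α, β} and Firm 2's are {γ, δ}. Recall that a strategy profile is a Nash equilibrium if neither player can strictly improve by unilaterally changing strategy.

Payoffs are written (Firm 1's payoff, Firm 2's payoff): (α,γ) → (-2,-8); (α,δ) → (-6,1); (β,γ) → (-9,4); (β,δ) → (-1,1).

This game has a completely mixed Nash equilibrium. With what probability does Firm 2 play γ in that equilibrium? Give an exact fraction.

Let q be the probability that Firm 2 plays γ. In a completely mixed equilibrium, Firm 1 must be indifferent between α and β.
Firm 1's expected payoff from α is −2q − 6(1−q); from β it is −9q − (1−q).
Setting these equal: 4q − 6 = −8q − 1, so q = 5/12.

5/12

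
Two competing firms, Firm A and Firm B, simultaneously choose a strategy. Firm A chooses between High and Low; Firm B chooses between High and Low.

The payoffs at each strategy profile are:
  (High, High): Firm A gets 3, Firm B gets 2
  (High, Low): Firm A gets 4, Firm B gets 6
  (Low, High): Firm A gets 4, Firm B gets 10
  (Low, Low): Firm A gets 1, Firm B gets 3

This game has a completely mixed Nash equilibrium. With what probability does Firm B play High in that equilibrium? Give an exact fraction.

3/4

Let q be the probability that Firm B plays High. In a completely mixed equilibrium, Firm A must be indifferent between High and Low.
Firm A's expected payoff from High is 3q + 4(1−q); from Low it is 4q + (1−q).
Setting these equal: −q + 4 = 3q + 1, so q = 3/4.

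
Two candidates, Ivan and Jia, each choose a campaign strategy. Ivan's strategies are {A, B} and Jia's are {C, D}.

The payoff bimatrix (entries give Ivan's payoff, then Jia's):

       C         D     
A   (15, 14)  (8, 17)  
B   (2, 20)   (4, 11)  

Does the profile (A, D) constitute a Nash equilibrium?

At (A, D), Ivan earns 8; switching to B would give 4, so Ivan has no profitable deviation.
Jia earns 17; switching to C would give 14, so Jia has no profitable deviation.
Neither player can gain by a unilateral deviation, so this profile is a Nash equilibrium.

Yes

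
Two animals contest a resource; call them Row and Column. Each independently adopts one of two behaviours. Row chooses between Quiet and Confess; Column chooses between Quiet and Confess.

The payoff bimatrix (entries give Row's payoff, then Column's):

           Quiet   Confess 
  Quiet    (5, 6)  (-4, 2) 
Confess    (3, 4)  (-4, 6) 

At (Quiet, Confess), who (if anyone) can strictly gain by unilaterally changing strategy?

Row at (Quiet, Confess) earns -4; deviating to Confess yields -4 — not better.
Column earns 2; deviating to Quiet yields 6 — a strict improvement.
Only Column has a strictly profitable deviation.

Column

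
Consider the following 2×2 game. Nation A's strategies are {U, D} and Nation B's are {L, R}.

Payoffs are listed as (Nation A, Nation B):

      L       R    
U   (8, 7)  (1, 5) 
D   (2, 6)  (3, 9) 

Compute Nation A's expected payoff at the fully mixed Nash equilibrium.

11/4

First find q, the probability Nation B plays L, from Nation A's indifference between U and D: 8q + (1−q) = 2q + 3(1−q), giving q = 1/4.
Since Nation A is indifferent in equilibrium, Nation A's expected payoff equals the payoff from either row against (1/4, 3/4). Using U: 8(1/4) + (3/4) = 11/4.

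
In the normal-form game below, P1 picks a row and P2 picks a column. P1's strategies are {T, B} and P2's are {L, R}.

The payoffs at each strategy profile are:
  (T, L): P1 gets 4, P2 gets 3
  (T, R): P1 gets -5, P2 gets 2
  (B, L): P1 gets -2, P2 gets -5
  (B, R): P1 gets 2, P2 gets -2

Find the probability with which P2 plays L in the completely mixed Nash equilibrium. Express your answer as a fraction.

Let y be the probability that P2 plays L. In a completely mixed equilibrium, P1 must be indifferent between T and B.
P1's expected payoff from T is 4y − 5(1−y); from B it is −2y + 2(1−y).
Setting these equal: 9y − 5 = −4y + 2, so y = 7/13.

7/13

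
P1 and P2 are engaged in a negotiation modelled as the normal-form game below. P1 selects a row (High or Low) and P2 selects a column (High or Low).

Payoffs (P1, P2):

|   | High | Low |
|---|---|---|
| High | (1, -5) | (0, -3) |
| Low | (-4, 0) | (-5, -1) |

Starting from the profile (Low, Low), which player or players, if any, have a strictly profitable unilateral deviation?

P1 at (Low, Low) earns -5; deviating to High yields 0 — a strict improvement.
P2 earns -1; deviating to High yields 0 — a strict improvement.
Both P1 and P2 have strictly profitable deviations.

Both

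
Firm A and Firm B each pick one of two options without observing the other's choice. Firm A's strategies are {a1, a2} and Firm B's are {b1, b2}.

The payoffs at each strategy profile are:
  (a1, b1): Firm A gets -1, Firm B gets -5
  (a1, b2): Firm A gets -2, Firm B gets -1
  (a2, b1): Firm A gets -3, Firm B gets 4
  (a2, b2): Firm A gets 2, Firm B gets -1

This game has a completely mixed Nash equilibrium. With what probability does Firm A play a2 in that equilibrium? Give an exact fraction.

4/9

Let p be the probability that Firm A plays a1. In a completely mixed equilibrium, Firm B must be indifferent between b1 and b2.
Firm B's expected payoff from b1 is −5p + 4(1−p); from b2 it is −p − (1−p).
Setting these equal: −9p + 4 = -1, so p = 5/9.
Therefore Firm A plays a2 with probability 1 − 5/9 = 4/9.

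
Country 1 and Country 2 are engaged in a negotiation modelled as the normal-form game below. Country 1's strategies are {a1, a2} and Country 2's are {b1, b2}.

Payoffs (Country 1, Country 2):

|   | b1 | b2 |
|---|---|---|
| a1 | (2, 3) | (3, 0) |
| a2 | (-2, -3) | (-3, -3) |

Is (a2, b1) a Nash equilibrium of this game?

No

At (a2, b1), Country 1 earns -2; switching to a1 would give 2, so Country 1 would deviate.
Country 2 earns -3; switching to b2 would give -3, so Country 2 has no profitable deviation.
Since at least one player can profitably deviate, this is not a Nash equilibrium.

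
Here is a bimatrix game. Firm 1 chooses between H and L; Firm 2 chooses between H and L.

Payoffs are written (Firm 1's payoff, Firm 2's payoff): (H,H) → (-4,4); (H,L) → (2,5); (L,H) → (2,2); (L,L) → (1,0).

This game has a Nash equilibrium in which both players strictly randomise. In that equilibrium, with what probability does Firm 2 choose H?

Let c be the probability that Firm 2 plays H. In a completely mixed equilibrium, Firm 1 must be indifferent between H and L.
Firm 1's expected payoff from H is −4c + 2(1−c); from L it is 2c + (1−c).
Setting these equal: −6c + 2 = c + 1, so c = 1/7.

1/7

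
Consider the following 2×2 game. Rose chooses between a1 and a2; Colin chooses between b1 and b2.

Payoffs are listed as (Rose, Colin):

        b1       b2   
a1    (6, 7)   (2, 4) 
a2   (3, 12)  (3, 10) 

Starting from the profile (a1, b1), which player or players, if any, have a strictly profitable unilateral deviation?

Neither

Rose at (a1, b1) earns 6; deviating to a2 yields 3 — not better.
Colin earns 7; deviating to b2 yields 4 — not better.
Neither player can strictly improve; the profile is a Nash equilibrium.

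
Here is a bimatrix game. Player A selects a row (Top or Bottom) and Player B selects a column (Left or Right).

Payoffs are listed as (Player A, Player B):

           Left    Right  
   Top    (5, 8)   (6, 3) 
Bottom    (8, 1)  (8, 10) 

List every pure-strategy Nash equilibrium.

(Bottom, Right)

(Top, Left): Player A prefers Bottom (8 > 5) — not an equilibrium.
(Top, Right): Player A prefers Bottom (8 > 6); Player B prefers Left (8 > 3) — not an equilibrium.
(Bottom, Left): Player B prefers Right (10 > 1) — not an equilibrium.
(Bottom, Right): Player A gets 8 ≥ 6 from Top, and Player B gets 10 ≥ 1 from Left — Nash equilibrium.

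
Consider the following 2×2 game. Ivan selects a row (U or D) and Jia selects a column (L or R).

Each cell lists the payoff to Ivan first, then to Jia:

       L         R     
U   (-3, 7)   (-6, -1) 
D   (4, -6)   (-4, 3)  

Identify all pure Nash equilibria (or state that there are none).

(U, L): Ivan prefers D (4 > -3) — not an equilibrium.
(U, R): Ivan prefers D (-4 > -6); Jia prefers L (7 > -1) — not an equilibrium.
(D, L): Jia prefers R (3 > -6) — not an equilibrium.
(D, R): Ivan gets -4 ≥ -6 from U, and Jia gets 3 ≥ -6 from L — Nash equilibrium.

(D, R)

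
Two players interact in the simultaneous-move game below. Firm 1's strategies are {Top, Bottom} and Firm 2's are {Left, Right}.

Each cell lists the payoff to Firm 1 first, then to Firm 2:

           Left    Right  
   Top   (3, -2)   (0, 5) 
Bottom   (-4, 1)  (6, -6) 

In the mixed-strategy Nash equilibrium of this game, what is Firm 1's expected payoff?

First find q, the probability Firm 2 plays Left, from Firm 1's indifference between Top and Bottom: 3q = −4q + 6(1−q), giving q = 6/13.
Since Firm 1 is indifferent in equilibrium, Firm 1's expected payoff equals the payoff from either row against (6/13, 7/13). Using Top: 3(6/13) = 18/13.

18/13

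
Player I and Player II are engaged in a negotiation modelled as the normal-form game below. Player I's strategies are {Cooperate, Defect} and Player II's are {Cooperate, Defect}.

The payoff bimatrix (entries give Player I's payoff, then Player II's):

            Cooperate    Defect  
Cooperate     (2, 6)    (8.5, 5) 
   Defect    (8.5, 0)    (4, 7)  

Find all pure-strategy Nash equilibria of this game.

(Cooperate, Cooperate): Player I prefers Defect (8.5 > 2) — not an equilibrium.
(Cooperate, Defect): Player II prefers Cooperate (6 > 5) — not an equilibrium.
(Defect, Cooperate): Player II prefers Defect (7 > 0) — not an equilibrium.
(Defect, Defect): Player I prefers Cooperate (8.5 > 4) — not an equilibrium.

none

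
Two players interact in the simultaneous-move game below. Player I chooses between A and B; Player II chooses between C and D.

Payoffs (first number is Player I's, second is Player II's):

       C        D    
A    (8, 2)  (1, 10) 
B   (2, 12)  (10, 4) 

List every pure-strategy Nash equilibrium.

(A, C): Player II prefers D (10 > 2) — not an equilibrium.
(A, D): Player I prefers B (10 > 1) — not an equilibrium.
(B, C): Player I prefers A (8 > 2) — not an equilibrium.
(B, D): Player II prefers C (12 > 4) — not an equilibrium.

none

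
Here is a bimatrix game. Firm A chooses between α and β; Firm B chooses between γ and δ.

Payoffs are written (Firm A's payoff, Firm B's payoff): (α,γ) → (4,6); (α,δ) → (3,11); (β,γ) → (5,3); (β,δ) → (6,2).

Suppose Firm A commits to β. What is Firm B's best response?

Against β, Firm B earns 3 from γ and 2 from δ.
So γ is the best response.

γ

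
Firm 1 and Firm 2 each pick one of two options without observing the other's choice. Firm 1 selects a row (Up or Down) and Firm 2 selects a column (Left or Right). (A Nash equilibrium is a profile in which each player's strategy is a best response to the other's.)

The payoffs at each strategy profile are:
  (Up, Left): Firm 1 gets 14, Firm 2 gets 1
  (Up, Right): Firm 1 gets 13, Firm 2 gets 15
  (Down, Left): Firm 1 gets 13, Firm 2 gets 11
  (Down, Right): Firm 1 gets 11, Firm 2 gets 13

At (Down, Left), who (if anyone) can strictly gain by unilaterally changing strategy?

Both

Firm 1 at (Down, Left) earns 13; deviating to Up yields 14 — a strict improvement.
Firm 2 earns 11; deviating to Right yields 13 — a strict improvement.
Both Firm 1 and Firm 2 have strictly profitable deviations.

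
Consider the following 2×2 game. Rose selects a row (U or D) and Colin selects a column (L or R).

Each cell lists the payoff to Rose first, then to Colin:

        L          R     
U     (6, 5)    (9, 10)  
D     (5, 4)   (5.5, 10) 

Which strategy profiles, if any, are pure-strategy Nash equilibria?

(U, L): Colin prefers R (10 > 5) — not an equilibrium.
(U, R): Rose gets 9 ≥ 5.5 from D, and Colin gets 10 ≥ 5 from L — Nash equilibrium.
(D, L): Rose prefers U (6 > 5); Colin prefers R (10 > 4) — not an equilibrium.
(D, R): Rose prefers U (9 > 5.5) — not an equilibrium.

(U, R)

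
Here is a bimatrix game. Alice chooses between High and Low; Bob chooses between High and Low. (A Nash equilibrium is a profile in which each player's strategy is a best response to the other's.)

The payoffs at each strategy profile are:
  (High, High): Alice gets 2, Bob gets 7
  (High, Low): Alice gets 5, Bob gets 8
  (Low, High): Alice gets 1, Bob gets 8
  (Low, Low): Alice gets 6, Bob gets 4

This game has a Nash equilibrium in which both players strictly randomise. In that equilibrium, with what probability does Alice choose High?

4/5

Let r be the probability that Alice plays High. In a completely mixed equilibrium, Bob must be indifferent between High and Low.
Bob's expected payoff from High is 7r + 8(1−r); from Low it is 8r + 4(1−r).
Setting these equal: −r + 8 = 4r + 4, so r = 4/5.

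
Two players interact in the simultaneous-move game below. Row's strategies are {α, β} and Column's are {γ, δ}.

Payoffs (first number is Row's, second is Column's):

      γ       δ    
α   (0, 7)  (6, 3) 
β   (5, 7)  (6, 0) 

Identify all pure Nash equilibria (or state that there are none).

(β, γ)

(α, γ): Row prefers β (5 > 0) — not an equilibrium.
(α, δ): Column prefers γ (7 > 3) — not an equilibrium.
(β, γ): Row gets 5 ≥ 0 from α, and Column gets 7 ≥ 0 from δ — Nash equilibrium.
(β, δ): Column prefers γ (7 > 0) — not an equilibrium.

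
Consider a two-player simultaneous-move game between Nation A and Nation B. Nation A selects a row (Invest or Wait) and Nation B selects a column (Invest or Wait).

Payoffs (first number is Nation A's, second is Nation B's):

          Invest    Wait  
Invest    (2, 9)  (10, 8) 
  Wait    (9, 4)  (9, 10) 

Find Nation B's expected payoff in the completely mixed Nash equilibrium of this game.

First find x, the probability Nation A plays Invest, from Nation B's indifference between Invest and Wait: 9x + 4(1−x) = 8x + 10(1−x), giving x = 6/7.
Since Nation B is indifferent in equilibrium, Nation B's expected payoff equals the payoff from either column against (6/7, 1/7). Using Invest: 9(6/7) + 4(1/7) = 58/7.

58/7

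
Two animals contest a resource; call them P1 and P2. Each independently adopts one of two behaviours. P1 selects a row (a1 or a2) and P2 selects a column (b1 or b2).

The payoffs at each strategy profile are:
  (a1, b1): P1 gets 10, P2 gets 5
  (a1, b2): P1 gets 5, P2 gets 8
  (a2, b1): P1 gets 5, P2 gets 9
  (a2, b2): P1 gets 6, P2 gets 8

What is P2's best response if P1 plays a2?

Against a2, P2 earns 9 from b1 and 8 from b2.
So b1 is the best response.

b1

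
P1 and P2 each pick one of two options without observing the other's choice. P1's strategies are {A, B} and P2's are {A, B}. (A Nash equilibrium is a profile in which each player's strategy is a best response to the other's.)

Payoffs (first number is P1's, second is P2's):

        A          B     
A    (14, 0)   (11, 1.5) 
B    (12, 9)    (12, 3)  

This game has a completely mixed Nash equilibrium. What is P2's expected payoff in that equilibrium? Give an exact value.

First find x, the probability P1 plays A, from P2's indifference between A and B: 9(1−x) = 1.5x + 3(1−x), giving x = 4/5.
Since P2 is indifferent in equilibrium, P2's expected payoff equals the payoff from either column against (4/5, 1/5). Using A: 9(1/5) = 9/5.

9/5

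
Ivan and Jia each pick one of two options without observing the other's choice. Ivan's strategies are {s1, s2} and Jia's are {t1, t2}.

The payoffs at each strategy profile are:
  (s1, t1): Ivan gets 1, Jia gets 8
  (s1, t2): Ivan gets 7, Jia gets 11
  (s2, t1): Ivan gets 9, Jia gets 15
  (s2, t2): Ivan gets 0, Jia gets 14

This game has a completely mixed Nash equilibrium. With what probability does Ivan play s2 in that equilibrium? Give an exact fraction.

3/4

Let r be the probability that Ivan plays s1. In a completely mixed equilibrium, Jia must be indifferent between t1 and t2.
Jia's expected payoff from t1 is 8r + 15(1−r); from t2 it is 11r + 14(1−r).
Setting these equal: −7r + 15 = −3r + 14, so r = 1/4.
Therefore Ivan plays s2 with probability 1 − 1/4 = 3/4.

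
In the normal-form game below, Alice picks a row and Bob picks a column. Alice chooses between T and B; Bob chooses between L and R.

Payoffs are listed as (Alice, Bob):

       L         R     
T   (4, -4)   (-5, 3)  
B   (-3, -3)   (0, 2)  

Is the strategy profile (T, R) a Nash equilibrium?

No

At (T, R), Alice earns -5; switching to B would give 0, so Alice would deviate.
Bob earns 3; switching to L would give -4, so Bob has no profitable deviation.
Since at least one player can profitably deviate, this is not a Nash equilibrium.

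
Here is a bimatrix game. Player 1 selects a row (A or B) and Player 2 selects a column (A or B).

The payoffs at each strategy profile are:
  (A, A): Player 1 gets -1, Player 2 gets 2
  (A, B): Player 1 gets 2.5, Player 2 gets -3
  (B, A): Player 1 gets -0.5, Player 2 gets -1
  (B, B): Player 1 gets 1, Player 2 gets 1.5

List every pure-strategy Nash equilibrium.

none

(A, A): Player 1 prefers B (-0.5 > -1) — not an equilibrium.
(A, B): Player 2 prefers A (2 > -3) — not an equilibrium.
(B, A): Player 2 prefers B (1.5 > -1) — not an equilibrium.
(B, B): Player 1 prefers A (2.5 > 1) — not an equilibrium.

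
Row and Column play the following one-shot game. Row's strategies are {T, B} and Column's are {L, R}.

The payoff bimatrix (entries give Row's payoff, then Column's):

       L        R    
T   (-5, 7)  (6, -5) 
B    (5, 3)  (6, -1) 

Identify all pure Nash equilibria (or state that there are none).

(B, L)

(T, L): Row prefers B (5 > -5) — not an equilibrium.
(T, R): Column prefers L (7 > -5) — not an equilibrium.
(B, L): Row gets 5 ≥ -5 from T, and Column gets 3 ≥ -1 from R — Nash equilibrium.
(B, R): Column prefers L (3 > -1) — not an equilibrium.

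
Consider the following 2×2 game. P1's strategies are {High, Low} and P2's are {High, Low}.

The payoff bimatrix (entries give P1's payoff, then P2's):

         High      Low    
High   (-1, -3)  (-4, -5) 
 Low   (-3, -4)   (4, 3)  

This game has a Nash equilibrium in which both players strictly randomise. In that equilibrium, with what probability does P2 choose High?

Let q be the probability that P2 plays High. In a completely mixed equilibrium, P1 must be indifferent between High and Low.
P1's expected payoff from High is −q − 4(1−q); from Low it is −3q + 4(1−q).
Setting these equal: 3q − 4 = −7q + 4, so q = 4/5.

4/5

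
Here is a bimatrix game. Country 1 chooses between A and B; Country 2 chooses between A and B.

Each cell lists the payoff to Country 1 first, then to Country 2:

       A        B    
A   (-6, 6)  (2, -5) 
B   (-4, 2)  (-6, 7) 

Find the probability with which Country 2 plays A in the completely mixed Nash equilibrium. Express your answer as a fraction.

4/5

Let q be the probability that Country 2 plays A. In a completely mixed equilibrium, Country 1 must be indifferent between A and B.
Country 1's expected payoff from A is −6q + 2(1−q); from B it is −4q − 6(1−q).
Setting these equal: −8q + 2 = 2q − 6, so q = 4/5.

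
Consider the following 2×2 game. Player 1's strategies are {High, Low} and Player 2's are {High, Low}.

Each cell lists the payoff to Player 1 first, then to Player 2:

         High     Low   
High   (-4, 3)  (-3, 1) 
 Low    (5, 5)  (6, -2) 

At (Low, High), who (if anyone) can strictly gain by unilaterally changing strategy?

Player 1 at (Low, High) earns 5; deviating to High yields -4 — not better.
Player 2 earns 5; deviating to Low yields -2 — not better.
Neither player can strictly improve; the profile is a Nash equilibrium.

Neither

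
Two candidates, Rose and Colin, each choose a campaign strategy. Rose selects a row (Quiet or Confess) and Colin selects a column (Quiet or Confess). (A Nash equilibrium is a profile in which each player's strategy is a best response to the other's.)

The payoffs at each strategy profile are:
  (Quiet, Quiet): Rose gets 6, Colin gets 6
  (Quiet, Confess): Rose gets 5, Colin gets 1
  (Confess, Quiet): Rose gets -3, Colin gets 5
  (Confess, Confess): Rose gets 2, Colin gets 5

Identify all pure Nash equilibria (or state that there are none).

(Quiet, Quiet): Rose gets 6 ≥ -3 from Confess, and Colin gets 6 ≥ 1 from Confess — Nash equilibrium.
(Quiet, Confess): Colin prefers Quiet (6 > 1) — not an equilibrium.
(Confess, Quiet): Rose prefers Quiet (6 > -3) — not an equilibrium.
(Confess, Confess): Rose prefers Quiet (5 > 2) — not an equilibrium.

(Quiet, Quiet)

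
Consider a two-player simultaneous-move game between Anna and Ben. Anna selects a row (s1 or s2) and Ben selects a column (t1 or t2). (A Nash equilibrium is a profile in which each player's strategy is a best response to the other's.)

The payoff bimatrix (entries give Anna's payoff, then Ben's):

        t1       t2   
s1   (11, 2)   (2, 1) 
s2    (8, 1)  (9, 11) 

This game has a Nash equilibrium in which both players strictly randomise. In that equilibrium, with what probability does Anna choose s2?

Let r be the probability that Anna plays s1. In a completely mixed equilibrium, Ben must be indifferent between t1 and t2.
Ben's expected payoff from t1 is 2r + (1−r); from t2 it is r + 11(1−r).
Setting these equal: r + 1 = −10r + 11, so r = 10/11.
Therefore Anna plays s2 with probability 1 − 10/11 = 1/11.

1/11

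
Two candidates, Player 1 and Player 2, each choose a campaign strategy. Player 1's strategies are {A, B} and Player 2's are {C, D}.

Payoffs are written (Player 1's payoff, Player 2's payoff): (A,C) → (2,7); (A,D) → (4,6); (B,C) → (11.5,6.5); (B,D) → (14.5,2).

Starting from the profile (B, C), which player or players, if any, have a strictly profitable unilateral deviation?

Player 1 at (B, C) earns 11.5; deviating to A yields 2 — not better.
Player 2 earns 6.5; deviating to D yields 2 — not better.
Neither player can strictly improve; the profile is a Nash equilibrium.

Neither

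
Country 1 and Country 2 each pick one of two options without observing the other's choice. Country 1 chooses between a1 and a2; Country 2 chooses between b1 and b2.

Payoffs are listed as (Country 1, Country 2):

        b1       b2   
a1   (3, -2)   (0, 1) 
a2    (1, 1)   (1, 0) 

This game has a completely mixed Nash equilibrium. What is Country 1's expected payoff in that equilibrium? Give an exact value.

1

First find q, the probability Country 2 plays b1, from Country 1's indifference between a1 and a2: 3q = q + (1−q), giving q = 1/3.
Since Country 1 is indifferent in equilibrium, Country 1's expected payoff equals the payoff from either row against (1/3, 2/3). Using a1: 3(1/3) = 1.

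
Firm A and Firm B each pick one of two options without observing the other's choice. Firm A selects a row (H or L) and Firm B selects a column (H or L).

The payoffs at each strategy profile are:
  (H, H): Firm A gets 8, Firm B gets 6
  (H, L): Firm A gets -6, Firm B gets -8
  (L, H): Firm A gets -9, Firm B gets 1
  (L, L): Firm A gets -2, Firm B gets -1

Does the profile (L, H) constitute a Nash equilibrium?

At (L, H), Firm A earns -9; switching to H would give 8, so Firm A would deviate.
Firm B earns 1; switching to L would give -1, so Firm B has no profitable deviation.
Since at least one player can profitably deviate, this is not a Nash equilibrium.

No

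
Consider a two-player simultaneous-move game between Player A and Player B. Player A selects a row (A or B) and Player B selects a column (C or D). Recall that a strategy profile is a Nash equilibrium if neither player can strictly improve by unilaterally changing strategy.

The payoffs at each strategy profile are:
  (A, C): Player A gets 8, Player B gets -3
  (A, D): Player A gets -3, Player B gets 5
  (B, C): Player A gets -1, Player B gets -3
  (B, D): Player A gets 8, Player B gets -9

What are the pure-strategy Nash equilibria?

(A, C): Player B prefers D (5 > -3) — not an equilibrium.
(A, D): Player A prefers B (8 > -3) — not an equilibrium.
(B, C): Player A prefers A (8 > -1) — not an equilibrium.
(B, D): Player B prefers C (-3 > -9) — not an equilibrium.

none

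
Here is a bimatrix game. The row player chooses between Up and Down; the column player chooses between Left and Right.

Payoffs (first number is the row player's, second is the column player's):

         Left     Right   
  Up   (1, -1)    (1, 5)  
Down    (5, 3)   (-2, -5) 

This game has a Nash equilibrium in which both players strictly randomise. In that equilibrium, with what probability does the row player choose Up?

Let r be the probability that the row player plays Up. In a completely mixed equilibrium, the column player must be indifferent between Left and Right.
The column player's expected payoff from Left is −r + 3(1−r); from Right it is 5r − 5(1−r).
Setting these equal: −4r + 3 = 10r − 5, so r = 4/7.

4/7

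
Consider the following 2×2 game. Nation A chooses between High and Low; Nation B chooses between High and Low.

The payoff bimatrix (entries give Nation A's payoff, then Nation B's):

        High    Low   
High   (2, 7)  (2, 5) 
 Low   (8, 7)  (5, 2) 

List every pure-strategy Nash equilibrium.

(High, High): Nation A prefers Low (8 > 2) — not an equilibrium.
(High, Low): Nation A prefers Low (5 > 2); Nation B prefers High (7 > 5) — not an equilibrium.
(Low, High): Nation A gets 8 ≥ 2 from High, and Nation B gets 7 ≥ 2 from Low — Nash equilibrium.
(Low, Low): Nation B prefers High (7 > 2) — not an equilibrium.

(Low, High)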